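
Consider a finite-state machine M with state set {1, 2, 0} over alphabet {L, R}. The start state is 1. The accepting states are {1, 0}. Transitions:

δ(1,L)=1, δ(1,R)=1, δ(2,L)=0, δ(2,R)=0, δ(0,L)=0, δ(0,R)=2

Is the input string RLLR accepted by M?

Yes

1 → 1 → 1 → 1 → 1
End state 1 is accepting.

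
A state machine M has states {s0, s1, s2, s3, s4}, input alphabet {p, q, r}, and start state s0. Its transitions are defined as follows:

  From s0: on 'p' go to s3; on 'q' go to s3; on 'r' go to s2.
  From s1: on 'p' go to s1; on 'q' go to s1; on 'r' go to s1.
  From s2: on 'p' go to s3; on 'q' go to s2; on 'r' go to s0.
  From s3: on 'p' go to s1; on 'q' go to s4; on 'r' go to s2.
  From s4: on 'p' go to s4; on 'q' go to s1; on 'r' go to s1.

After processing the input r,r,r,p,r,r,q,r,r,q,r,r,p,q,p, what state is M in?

start at s0
read 'r': s0 → s2
read 'r': s2 → s0
read 'r': s0 → s2
read 'p': s2 → s3
read 'r': s3 → s2
read 'r': s2 → s0
read 'q': s0 → s3
read 'r': s3 → s2
read 'r': s2 → s0
read 'q': s0 → s3
read 'r': s3 → s2
read 'r': s2 → s0
read 'p': s0 → s3
read 'q': s3 → s4
read 'p': s4 → s4

s4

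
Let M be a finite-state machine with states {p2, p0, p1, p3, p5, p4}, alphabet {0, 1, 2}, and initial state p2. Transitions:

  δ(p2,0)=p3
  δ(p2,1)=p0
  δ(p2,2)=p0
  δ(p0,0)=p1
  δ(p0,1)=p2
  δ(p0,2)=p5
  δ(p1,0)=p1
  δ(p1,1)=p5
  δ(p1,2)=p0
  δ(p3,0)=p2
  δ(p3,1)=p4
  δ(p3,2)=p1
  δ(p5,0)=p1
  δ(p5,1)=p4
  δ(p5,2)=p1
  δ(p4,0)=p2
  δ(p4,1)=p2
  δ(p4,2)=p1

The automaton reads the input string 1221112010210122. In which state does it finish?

p0

Trace: p2 -1-> p0 -2-> p5 -2-> p1 -1-> p5 -1-> p4 -1-> p2 -2-> p0 -0-> p1 -1-> p5 -0-> p1 -2-> p0 -1-> p2 -0-> p3 -1-> p4 -2-> p1 -2-> p0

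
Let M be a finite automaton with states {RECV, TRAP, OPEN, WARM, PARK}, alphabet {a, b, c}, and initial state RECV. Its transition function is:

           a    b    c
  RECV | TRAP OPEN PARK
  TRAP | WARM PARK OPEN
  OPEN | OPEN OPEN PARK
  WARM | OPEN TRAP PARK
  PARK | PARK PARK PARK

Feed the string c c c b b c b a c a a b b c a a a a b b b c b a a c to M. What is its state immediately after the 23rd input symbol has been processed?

PARK

start at RECV
read 'c': RECV → PARK
read 'c': PARK → PARK
read 'c': PARK → PARK
read 'b': PARK → PARK
read 'b': PARK → PARK
read 'c': PARK → PARK
read 'b': PARK → PARK
read 'a': PARK → PARK
read 'c': PARK → PARK
read 'a': PARK → PARK
read 'a': PARK → PARK
read 'b': PARK → PARK
read 'b': PARK → PARK
read 'c': PARK → PARK
read 'a': PARK → PARK
read 'a': PARK → PARK
read 'a': PARK → PARK
read 'a': PARK → PARK
read 'b': PARK → PARK
read 'b': PARK → PARK
read 'b': PARK → PARK
read 'c': PARK → PARK
read 'b': PARK → PARK
After 23 symbols: PARK.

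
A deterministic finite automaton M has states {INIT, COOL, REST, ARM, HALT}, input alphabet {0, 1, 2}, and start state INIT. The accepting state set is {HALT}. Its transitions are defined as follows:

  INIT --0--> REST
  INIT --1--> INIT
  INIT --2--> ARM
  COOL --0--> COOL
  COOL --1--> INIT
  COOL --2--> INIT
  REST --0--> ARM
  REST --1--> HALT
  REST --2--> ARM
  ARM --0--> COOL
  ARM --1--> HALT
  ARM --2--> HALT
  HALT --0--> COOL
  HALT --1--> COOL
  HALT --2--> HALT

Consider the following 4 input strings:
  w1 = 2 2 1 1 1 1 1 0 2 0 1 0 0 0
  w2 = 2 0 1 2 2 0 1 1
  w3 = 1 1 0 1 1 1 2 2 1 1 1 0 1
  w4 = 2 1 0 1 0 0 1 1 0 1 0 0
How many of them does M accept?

1

w1: Trace: INIT -2-> ARM -2-> HALT -1-> COOL -1-> INIT -1-> INIT -1-> INIT -1-> INIT -0-> REST -2-> ARM -0-> COOL -1-> INIT -0-> REST -0-> ARM -0-> COOL  → end COOL, rejected
w2: Trace: INIT -2-> ARM -0-> COOL -1-> INIT -2-> ARM -2-> HALT -0-> COOL -1-> INIT -1-> INIT  → end INIT, rejected
w3: Trace: INIT -1-> INIT -1-> INIT -0-> REST -1-> HALT -1-> COOL -1-> INIT -2-> ARM -2-> HALT -1-> COOL -1-> INIT -1-> INIT -0-> REST -1-> HALT  → end HALT, accepted
w4: Trace: INIT -2-> ARM -1-> HALT -0-> COOL -1-> INIT -0-> REST -0-> ARM -1-> HALT -1-> COOL -0-> COOL -1-> INIT -0-> REST -0-> ARM  → end ARM, rejected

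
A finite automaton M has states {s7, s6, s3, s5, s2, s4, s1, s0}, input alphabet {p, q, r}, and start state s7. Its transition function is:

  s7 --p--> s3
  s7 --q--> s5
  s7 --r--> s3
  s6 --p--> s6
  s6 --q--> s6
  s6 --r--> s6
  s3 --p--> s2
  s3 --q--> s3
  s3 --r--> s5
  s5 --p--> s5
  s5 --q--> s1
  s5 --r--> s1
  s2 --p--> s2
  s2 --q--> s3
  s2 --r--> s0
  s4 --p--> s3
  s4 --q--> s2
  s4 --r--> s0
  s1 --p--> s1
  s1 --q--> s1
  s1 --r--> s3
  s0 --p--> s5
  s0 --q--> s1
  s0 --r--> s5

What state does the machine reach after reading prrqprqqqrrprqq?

s3

s7 → s3 → s5 → s1 → s1 → s1 → s3 → s3 → s3 → s3 → s5 → s1 → s1 → s3 → s3 → s3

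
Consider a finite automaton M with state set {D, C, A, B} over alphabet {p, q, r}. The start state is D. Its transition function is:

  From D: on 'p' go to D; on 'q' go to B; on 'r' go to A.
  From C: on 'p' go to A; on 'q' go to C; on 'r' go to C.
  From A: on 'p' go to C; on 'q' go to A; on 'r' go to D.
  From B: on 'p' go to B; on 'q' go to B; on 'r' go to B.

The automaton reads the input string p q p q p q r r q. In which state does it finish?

B

Trace: D -p-> D -q-> B -p-> B -q-> B -p-> B -q-> B -r-> B -r-> B -q-> B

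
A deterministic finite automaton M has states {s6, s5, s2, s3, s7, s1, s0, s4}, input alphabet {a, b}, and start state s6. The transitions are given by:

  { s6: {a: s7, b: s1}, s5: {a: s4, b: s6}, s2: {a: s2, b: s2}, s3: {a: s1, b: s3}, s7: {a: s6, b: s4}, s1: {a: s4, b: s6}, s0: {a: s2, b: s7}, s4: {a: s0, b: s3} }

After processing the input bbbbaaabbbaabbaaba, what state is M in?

s1

s6 → s1 → s6 → s1 → s6 → s7 → s6 → s7 → s4 → s3 → s3 → s1 → s4 → s3 → s3 → s1 → s4 → s3 → s1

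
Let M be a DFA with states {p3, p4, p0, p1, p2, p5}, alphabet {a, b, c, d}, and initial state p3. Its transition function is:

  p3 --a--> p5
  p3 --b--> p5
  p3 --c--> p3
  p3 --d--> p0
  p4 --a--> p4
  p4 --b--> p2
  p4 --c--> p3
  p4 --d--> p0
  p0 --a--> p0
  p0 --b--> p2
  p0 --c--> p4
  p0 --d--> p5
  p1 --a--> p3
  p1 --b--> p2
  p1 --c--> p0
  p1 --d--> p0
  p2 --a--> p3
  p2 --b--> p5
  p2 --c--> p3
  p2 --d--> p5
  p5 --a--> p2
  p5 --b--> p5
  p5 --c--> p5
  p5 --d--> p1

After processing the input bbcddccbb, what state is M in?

p5

start at p3
read 'b': p3 → p5
read 'b': p5 → p5
read 'c': p5 → p5
read 'd': p5 → p1
read 'd': p1 → p0
read 'c': p0 → p4
read 'c': p4 → p3
read 'b': p3 → p5
read 'b': p5 → p5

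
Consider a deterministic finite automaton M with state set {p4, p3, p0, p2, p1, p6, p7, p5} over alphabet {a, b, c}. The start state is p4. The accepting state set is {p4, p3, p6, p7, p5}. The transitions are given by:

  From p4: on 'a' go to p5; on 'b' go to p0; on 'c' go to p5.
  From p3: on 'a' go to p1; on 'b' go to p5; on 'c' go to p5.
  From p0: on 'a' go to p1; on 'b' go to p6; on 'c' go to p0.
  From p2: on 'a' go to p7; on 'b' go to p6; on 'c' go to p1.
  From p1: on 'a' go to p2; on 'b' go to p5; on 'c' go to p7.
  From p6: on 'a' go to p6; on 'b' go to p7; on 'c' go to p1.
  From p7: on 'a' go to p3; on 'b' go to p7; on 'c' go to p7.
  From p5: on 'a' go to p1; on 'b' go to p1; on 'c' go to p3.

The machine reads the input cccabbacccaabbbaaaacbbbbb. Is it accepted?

No

Trace: p4 -c-> p5 -c-> p3 -c-> p5 -a-> p1 -b-> p5 -b-> p1 -a-> p2 -c-> p1 -c-> p7 -c-> p7 -a-> p3 -a-> p1 -b-> p5 -b-> p1 -b-> p5 -a-> p1 -a-> p2 -a-> p7 -a-> p3 -c-> p5 -b-> p1 -b-> p5 -b-> p1 -b-> p5 -b-> p1
End state p1 is not accepting.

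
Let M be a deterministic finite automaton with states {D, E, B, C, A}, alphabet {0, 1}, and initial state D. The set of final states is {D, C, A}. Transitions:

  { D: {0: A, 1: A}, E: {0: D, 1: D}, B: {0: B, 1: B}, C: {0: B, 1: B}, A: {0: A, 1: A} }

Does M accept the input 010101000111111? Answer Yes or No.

start at D
read '0': D → A
read '1': A → A
read '0': A → A
read '1': A → A
read '0': A → A
read '1': A → A
read '0': A → A
read '0': A → A
read '0': A → A
read '1': A → A
read '1': A → A
read '1': A → A
read '1': A → A
read '1': A → A
read '1': A → A
End state A is accepting.

Yes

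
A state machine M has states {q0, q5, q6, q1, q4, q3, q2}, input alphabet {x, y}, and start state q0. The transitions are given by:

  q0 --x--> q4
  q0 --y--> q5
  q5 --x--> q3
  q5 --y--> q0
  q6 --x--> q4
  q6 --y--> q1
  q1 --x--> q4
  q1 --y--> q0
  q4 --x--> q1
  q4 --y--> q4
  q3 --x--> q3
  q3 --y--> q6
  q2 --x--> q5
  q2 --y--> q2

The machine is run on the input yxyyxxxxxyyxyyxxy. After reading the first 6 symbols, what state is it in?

start at q0
read 'y': q0 → q5
read 'x': q5 → q3
read 'y': q3 → q6
read 'y': q6 → q1
read 'x': q1 → q4
read 'x': q4 → q1
After 6 symbols: q1.

q1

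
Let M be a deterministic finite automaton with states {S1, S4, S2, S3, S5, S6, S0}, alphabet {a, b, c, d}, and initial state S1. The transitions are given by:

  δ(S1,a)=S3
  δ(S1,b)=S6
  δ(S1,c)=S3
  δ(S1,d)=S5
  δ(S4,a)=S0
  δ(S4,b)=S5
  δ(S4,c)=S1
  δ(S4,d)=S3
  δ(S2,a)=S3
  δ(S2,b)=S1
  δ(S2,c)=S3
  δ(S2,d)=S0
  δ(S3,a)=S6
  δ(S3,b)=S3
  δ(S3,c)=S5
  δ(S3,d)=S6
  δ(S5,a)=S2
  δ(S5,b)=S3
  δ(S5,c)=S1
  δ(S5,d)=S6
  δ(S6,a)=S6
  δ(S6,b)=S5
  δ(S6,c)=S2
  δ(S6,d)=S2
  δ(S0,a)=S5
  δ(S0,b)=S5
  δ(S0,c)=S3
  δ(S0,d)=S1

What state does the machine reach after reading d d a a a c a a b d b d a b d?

S6

S1 → S5 → S6 → S6 → S6 → S6 → S2 → S3 → S6 → S5 → S6 → S5 → S6 → S6 → S5 → S6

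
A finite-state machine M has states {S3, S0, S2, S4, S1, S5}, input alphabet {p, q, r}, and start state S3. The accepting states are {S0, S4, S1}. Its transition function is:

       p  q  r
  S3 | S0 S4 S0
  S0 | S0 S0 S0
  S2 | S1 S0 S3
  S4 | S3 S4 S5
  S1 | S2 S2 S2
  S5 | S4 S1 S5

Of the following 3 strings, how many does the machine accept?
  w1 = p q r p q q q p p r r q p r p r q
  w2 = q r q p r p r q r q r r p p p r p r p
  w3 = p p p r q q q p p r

3

w1: S3 → S0 → S0 → S0 → S0 → S0 → S0 → S0 → S0 → S0 → S0 → S0 → S0 → S0 → S0 → S0 → S0 → S0  → end S0, accepted
w2: S3 → S4 → S5 → S1 → S2 → S3 → S0 → S0 → S0 → S0 → S0 → S0 → S0 → S0 → S0 → S0 → S0 → S0 → S0 → S0  → end S0, accepted
w3: S3 → S0 → S0 → S0 → S0 → S0 → S0 → S0 → S0 → S0 → S0  → end S0, accepted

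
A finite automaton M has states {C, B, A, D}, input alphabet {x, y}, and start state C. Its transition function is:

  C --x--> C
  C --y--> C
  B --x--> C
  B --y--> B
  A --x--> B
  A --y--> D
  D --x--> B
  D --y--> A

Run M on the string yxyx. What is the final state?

Trace: C -y-> C -x-> C -y-> C -x-> C

C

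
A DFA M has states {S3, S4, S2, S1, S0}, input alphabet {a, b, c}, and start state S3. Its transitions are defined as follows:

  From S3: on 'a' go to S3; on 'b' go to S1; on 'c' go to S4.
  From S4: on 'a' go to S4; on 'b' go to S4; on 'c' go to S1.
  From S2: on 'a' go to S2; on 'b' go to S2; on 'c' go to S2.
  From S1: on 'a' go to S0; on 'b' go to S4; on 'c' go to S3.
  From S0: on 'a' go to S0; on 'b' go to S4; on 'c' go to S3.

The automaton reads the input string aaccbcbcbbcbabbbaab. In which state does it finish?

S4

start at S3
read 'a': S3 → S3
read 'a': S3 → S3
read 'c': S3 → S4
read 'c': S4 → S1
read 'b': S1 → S4
read 'c': S4 → S1
read 'b': S1 → S4
read 'c': S4 → S1
read 'b': S1 → S4
read 'b': S4 → S4
read 'c': S4 → S1
read 'b': S1 → S4
read 'a': S4 → S4
read 'b': S4 → S4
read 'b': S4 → S4
read 'b': S4 → S4
read 'a': S4 → S4
read 'a': S4 → S4
read 'b': S4 → S4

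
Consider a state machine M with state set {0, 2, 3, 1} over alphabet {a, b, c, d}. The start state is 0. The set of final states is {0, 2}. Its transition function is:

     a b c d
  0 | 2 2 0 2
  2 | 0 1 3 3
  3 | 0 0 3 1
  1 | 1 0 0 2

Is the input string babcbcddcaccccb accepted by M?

Trace: 0 -b-> 2 -a-> 0 -b-> 2 -c-> 3 -b-> 0 -c-> 0 -d-> 2 -d-> 3 -c-> 3 -a-> 0 -c-> 0 -c-> 0 -c-> 0 -c-> 0 -b-> 2
End state 2 is accepting.

Yes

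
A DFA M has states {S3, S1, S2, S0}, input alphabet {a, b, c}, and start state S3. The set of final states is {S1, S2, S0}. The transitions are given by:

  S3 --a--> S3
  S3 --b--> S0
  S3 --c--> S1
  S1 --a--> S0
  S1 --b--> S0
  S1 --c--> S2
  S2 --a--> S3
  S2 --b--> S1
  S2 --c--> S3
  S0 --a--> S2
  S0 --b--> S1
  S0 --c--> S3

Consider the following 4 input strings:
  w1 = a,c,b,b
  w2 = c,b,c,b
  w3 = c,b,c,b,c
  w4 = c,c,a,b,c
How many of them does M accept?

w1: S3 → S3 → S1 → S0 → S1  → end S1, accepted
w2: S3 → S1 → S0 → S3 → S0  → end S0, accepted
w3: S3 → S1 → S0 → S3 → S0 → S3  → end S3, rejected
w4: S3 → S1 → S2 → S3 → S0 → S3  → end S3, rejected

2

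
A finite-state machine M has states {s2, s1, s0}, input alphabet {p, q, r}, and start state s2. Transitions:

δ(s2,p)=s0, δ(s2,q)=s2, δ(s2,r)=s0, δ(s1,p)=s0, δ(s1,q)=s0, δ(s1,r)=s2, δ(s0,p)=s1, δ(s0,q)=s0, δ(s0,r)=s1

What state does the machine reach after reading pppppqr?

s1

Trace: s2 -p-> s0 -p-> s1 -p-> s0 -p-> s1 -p-> s0 -q-> s0 -r-> s1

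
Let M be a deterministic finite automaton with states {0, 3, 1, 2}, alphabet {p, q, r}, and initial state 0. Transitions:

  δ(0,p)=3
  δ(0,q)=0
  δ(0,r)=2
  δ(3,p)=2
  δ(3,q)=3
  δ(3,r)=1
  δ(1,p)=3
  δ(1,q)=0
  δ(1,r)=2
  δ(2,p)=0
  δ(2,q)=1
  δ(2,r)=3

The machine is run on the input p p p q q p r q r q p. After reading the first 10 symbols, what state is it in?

1

start at 0
read 'p': 0 → 3
read 'p': 3 → 2
read 'p': 2 → 0
read 'q': 0 → 0
read 'q': 0 → 0
read 'p': 0 → 3
read 'r': 3 → 1
read 'q': 1 → 0
read 'r': 0 → 2
read 'q': 2 → 1
After 10 symbols: 1.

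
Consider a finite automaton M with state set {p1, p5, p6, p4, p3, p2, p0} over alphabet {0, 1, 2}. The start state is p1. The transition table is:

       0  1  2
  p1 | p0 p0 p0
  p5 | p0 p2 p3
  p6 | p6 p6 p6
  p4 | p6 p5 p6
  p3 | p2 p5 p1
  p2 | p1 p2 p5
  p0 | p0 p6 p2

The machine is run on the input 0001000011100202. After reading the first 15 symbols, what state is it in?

p1 → p0 → p0 → p0 → p6 → p6 → p6 → p6 → p6 → p6 → p6 → p6 → p6 → p6 → p6 → p6
After 15 symbols: p6.

p6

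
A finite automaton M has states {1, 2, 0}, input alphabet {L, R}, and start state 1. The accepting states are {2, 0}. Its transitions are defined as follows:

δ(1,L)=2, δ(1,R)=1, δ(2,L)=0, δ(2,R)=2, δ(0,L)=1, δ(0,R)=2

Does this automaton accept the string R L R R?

start at 1
read 'R': 1 → 1
read 'L': 1 → 2
read 'R': 2 → 2
read 'R': 2 → 2
End state 2 is accepting.

Yes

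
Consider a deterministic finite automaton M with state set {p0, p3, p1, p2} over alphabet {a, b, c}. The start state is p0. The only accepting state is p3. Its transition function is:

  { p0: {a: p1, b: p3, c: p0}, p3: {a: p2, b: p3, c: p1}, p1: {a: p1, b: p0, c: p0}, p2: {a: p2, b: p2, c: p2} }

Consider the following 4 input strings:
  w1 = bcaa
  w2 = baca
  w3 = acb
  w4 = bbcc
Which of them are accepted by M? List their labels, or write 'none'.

w3

w1:
  start at p0
  read 'b': p0 → p3
  read 'c': p3 → p1
  read 'a': p1 → p1
  read 'a': p1 → p1
  end p1, rejected
w2:
  start at p0
  read 'b': p0 → p3
  read 'a': p3 → p2
  read 'c': p2 → p2
  read 'a': p2 → p2
  end p2, rejected
w3:
  start at p0
  read 'a': p0 → p1
  read 'c': p1 → p0
  read 'b': p0 → p3
  end p3, accepted
w4:
  start at p0
  read 'b': p0 → p3
  read 'b': p3 → p3
  read 'c': p3 → p1
  read 'c': p1 → p0
  end p0, rejected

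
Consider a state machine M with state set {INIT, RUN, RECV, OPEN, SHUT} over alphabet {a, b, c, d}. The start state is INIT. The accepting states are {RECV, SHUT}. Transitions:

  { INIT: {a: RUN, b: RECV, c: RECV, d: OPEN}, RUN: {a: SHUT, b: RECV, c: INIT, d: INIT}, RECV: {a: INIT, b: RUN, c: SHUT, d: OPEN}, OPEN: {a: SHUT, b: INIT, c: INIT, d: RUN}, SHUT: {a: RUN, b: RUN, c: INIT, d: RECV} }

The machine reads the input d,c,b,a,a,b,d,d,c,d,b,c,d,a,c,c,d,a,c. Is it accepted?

INIT → OPEN → INIT → RECV → INIT → RUN → RECV → OPEN → RUN → INIT → OPEN → INIT → RECV → OPEN → SHUT → INIT → RECV → OPEN → SHUT → INIT
End state INIT is not accepting.

No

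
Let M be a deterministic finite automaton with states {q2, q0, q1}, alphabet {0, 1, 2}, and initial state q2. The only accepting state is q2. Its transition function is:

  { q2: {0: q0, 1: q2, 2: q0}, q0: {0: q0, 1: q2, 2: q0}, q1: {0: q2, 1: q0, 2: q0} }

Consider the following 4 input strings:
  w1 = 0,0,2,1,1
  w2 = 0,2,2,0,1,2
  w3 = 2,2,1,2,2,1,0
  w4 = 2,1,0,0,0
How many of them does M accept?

w1: q2 → q0 → q0 → q0 → q2 → q2  → end q2, accepted
w2: q2 → q0 → q0 → q0 → q0 → q2 → q0  → end q0, rejected
w3: q2 → q0 → q0 → q2 → q0 → q0 → q2 → q0  → end q0, rejected
w4: q2 → q0 → q2 → q0 → q0 → q0  → end q0, rejected

1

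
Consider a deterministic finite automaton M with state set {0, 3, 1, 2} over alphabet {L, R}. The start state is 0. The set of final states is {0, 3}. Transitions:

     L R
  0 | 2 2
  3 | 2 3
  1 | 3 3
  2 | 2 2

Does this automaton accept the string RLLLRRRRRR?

No

Trace: 0 -R-> 2 -L-> 2 -L-> 2 -L-> 2 -R-> 2 -R-> 2 -R-> 2 -R-> 2 -R-> 2 -R-> 2
End state 2 is not accepting.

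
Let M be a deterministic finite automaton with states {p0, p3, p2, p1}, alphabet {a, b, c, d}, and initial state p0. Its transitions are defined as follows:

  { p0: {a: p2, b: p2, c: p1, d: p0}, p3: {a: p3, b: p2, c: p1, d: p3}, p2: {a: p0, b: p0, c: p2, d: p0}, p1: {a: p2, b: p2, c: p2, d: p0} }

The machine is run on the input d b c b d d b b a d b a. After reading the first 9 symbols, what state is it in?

p2

start at p0
read 'd': p0 → p0
read 'b': p0 → p2
read 'c': p2 → p2
read 'b': p2 → p0
read 'd': p0 → p0
read 'd': p0 → p0
read 'b': p0 → p2
read 'b': p2 → p0
read 'a': p0 → p2
After 9 symbols: p2.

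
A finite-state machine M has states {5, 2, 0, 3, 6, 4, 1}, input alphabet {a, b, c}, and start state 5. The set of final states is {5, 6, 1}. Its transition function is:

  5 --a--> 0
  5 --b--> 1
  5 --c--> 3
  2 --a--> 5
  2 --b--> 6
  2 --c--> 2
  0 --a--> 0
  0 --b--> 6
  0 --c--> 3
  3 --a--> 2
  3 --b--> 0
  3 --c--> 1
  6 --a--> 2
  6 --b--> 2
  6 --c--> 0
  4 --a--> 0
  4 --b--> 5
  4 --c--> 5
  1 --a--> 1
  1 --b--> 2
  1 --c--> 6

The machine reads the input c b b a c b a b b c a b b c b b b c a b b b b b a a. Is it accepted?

Yes

start at 5
read 'c': 5 → 3
read 'b': 3 → 0
read 'b': 0 → 6
read 'a': 6 → 2
read 'c': 2 → 2
read 'b': 2 → 6
read 'a': 6 → 2
read 'b': 2 → 6
read 'b': 6 → 2
read 'c': 2 → 2
read 'a': 2 → 5
read 'b': 5 → 1
read 'b': 1 → 2
read 'c': 2 → 2
read 'b': 2 → 6
read 'b': 6 → 2
read 'b': 2 → 6
read 'c': 6 → 0
read 'a': 0 → 0
read 'b': 0 → 6
read 'b': 6 → 2
read 'b': 2 → 6
read 'b': 6 → 2
read 'b': 2 → 6
read 'a': 6 → 2
read 'a': 2 → 5
End state 5 is accepting.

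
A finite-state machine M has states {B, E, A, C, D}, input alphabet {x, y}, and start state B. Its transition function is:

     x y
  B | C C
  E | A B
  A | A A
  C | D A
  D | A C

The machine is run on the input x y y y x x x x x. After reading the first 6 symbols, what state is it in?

start at B
read 'x': B → C
read 'y': C → A
read 'y': A → A
read 'y': A → A
read 'x': A → A
read 'x': A → A
After 6 symbols: A.

A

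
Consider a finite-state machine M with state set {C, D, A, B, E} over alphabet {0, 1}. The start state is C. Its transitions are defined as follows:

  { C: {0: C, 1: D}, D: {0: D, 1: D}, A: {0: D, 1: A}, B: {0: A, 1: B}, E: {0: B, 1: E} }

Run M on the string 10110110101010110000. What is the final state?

C → D → D → D → D → D → D → D → D → D → D → D → D → D → D → D → D → D → D → D → D

D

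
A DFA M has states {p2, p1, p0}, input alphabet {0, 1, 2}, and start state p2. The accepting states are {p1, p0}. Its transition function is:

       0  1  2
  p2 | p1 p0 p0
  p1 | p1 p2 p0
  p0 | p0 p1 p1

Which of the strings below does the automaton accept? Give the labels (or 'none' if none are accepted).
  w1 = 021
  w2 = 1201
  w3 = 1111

w1: p2 → p1 → p0 → p1  → end p1, accepted
w2: p2 → p0 → p1 → p1 → p2  → end p2, rejected
w3: p2 → p0 → p1 → p2 → p0  → end p0, accepted

w1, w3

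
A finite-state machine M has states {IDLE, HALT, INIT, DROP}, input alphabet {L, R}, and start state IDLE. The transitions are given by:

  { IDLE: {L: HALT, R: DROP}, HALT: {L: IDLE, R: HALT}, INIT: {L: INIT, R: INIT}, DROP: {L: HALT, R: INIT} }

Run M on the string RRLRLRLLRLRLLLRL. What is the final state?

IDLE → DROP → INIT → INIT → INIT → INIT → INIT → INIT → INIT → INIT → INIT → INIT → INIT → INIT → INIT → INIT → INIT

INIT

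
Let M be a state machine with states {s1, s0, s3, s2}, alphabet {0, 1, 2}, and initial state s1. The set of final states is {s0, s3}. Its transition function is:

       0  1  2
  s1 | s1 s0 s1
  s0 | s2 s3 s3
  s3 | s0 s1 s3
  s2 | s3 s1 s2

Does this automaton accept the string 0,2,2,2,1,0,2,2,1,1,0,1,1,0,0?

s1 → s1 → s1 → s1 → s1 → s0 → s2 → s2 → s2 → s1 → s0 → s2 → s1 → s0 → s2 → s3
End state s3 is accepting.

Yes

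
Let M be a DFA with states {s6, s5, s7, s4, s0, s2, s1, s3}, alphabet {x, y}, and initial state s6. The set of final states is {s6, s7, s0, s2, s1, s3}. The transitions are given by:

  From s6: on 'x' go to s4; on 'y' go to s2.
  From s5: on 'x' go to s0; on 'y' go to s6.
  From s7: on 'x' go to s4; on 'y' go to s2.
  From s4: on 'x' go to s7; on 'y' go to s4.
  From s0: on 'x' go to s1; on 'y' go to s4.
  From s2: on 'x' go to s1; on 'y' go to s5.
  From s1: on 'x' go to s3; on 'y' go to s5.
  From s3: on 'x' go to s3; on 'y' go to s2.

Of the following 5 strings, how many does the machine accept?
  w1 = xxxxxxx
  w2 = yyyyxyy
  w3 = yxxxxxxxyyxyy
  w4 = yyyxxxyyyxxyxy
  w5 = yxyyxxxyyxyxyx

3

w1: Trace: s6 -x-> s4 -x-> s7 -x-> s4 -x-> s7 -x-> s4 -x-> s7 -x-> s4  → end s4, rejected
w2: Trace: s6 -y-> s2 -y-> s5 -y-> s6 -y-> s2 -x-> s1 -y-> s5 -y-> s6  → end s6, accepted
w3: Trace: s6 -y-> s2 -x-> s1 -x-> s3 -x-> s3 -x-> s3 -x-> s3 -x-> s3 -x-> s3 -y-> s2 -y-> s5 -x-> s0 -y-> s4 -y-> s4  → end s4, rejected
w4: Trace: s6 -y-> s2 -y-> s5 -y-> s6 -x-> s4 -x-> s7 -x-> s4 -y-> s4 -y-> s4 -y-> s4 -x-> s7 -x-> s4 -y-> s4 -x-> s7 -y-> s2  → end s2, accepted
w5: Trace: s6 -y-> s2 -x-> s1 -y-> s5 -y-> s6 -x-> s4 -x-> s7 -x-> s4 -y-> s4 -y-> s4 -x-> s7 -y-> s2 -x-> s1 -y-> s5 -x-> s0  → end s0, accepted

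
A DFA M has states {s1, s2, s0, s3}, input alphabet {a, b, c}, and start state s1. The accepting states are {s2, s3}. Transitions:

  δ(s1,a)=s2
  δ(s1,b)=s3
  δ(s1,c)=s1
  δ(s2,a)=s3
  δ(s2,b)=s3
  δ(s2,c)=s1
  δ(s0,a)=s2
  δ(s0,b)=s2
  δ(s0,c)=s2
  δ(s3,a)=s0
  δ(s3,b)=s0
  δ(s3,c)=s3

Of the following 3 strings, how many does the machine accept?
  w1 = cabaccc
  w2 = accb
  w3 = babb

w1: s1 → s1 → s2 → s3 → s0 → s2 → s1 → s1  → end s1, rejected
w2: s1 → s2 → s1 → s1 → s3  → end s3, accepted
w3: s1 → s3 → s0 → s2 → s3  → end s3, accepted

2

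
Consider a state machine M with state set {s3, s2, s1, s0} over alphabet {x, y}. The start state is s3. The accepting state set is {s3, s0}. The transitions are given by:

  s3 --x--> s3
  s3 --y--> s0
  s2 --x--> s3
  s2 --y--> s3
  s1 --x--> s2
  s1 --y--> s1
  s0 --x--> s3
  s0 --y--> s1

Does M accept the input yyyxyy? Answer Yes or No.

Yes

Trace: s3 -y-> s0 -y-> s1 -y-> s1 -x-> s2 -y-> s3 -y-> s0
End state s0 is accepting.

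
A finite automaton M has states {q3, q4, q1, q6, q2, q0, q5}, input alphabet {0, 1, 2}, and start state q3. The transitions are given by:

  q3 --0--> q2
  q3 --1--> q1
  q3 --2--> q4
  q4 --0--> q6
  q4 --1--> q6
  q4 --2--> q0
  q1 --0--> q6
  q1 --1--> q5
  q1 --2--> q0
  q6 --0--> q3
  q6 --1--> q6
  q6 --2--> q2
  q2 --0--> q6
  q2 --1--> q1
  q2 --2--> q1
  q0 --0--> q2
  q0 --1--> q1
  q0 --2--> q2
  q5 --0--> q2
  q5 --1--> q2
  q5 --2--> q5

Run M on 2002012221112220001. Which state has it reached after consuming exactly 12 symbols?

q2

start at q3
read '2': q3 → q4
read '0': q4 → q6
read '0': q6 → q3
read '2': q3 → q4
read '0': q4 → q6
read '1': q6 → q6
read '2': q6 → q2
read '2': q2 → q1
read '2': q1 → q0
read '1': q0 → q1
read '1': q1 → q5
read '1': q5 → q2
After 12 symbols: q2.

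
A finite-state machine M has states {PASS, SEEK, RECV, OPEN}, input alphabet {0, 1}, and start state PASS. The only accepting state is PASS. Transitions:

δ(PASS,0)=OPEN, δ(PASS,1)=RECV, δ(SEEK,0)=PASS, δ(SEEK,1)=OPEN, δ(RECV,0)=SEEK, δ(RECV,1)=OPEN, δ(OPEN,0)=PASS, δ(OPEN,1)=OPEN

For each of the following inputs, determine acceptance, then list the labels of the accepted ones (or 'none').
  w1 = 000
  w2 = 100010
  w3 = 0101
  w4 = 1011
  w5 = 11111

w1: Trace: PASS -0-> OPEN -0-> PASS -0-> OPEN  → end OPEN, rejected
w2: Trace: PASS -1-> RECV -0-> SEEK -0-> PASS -0-> OPEN -1-> OPEN -0-> PASS  → end PASS, accepted
w3: Trace: PASS -0-> OPEN -1-> OPEN -0-> PASS -1-> RECV  → end RECV, rejected
w4: Trace: PASS -1-> RECV -0-> SEEK -1-> OPEN -1-> OPEN  → end OPEN, rejected
w5: Trace: PASS -1-> RECV -1-> OPEN -1-> OPEN -1-> OPEN -1-> OPEN  → end OPEN, rejected

w2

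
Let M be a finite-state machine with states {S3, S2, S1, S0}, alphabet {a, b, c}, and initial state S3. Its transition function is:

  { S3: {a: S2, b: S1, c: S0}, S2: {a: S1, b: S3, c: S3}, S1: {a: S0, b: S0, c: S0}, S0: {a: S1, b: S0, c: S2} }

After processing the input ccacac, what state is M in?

S3 → S0 → S2 → S1 → S0 → S1 → S0

S0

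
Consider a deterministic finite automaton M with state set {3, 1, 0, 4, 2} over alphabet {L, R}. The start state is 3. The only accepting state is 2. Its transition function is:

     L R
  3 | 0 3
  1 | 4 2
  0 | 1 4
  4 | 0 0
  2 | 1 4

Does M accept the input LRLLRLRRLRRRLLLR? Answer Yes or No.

Trace: 3 -L-> 0 -R-> 4 -L-> 0 -L-> 1 -R-> 2 -L-> 1 -R-> 2 -R-> 4 -L-> 0 -R-> 4 -R-> 0 -R-> 4 -L-> 0 -L-> 1 -L-> 4 -R-> 0
End state 0 is not accepting.

No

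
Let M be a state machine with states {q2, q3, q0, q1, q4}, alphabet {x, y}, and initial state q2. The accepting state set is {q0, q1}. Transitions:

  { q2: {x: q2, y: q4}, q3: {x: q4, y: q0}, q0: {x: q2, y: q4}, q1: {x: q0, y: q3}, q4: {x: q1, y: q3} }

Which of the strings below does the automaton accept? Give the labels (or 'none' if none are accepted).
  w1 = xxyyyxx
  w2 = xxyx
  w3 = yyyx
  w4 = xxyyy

w2, w4

w1: q2 → q2 → q2 → q4 → q3 → q0 → q2 → q2  → end q2, rejected
w2: q2 → q2 → q2 → q4 → q1  → end q1, accepted
w3: q2 → q4 → q3 → q0 → q2  → end q2, rejected
w4: q2 → q2 → q2 → q4 → q3 → q0  → end q0, accepted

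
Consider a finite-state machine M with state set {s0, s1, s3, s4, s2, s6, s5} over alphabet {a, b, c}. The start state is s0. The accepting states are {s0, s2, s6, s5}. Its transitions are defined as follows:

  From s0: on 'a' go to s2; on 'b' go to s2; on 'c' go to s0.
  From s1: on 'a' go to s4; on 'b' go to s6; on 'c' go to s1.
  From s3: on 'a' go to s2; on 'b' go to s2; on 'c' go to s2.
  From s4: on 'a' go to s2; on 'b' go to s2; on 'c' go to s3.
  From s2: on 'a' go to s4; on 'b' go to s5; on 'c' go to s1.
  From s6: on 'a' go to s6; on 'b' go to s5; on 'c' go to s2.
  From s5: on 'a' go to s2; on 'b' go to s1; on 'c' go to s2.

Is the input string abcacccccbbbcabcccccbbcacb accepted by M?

start at s0
read 'a': s0 → s2
read 'b': s2 → s5
read 'c': s5 → s2
read 'a': s2 → s4
read 'c': s4 → s3
read 'c': s3 → s2
read 'c': s2 → s1
read 'c': s1 → s1
read 'c': s1 → s1
read 'b': s1 → s6
read 'b': s6 → s5
read 'b': s5 → s1
read 'c': s1 → s1
read 'a': s1 → s4
read 'b': s4 → s2
read 'c': s2 → s1
read 'c': s1 → s1
read 'c': s1 → s1
read 'c': s1 → s1
read 'c': s1 → s1
read 'b': s1 → s6
read 'b': s6 → s5
read 'c': s5 → s2
read 'a': s2 → s4
read 'c': s4 → s3
read 'b': s3 → s2
End state s2 is accepting.

Yes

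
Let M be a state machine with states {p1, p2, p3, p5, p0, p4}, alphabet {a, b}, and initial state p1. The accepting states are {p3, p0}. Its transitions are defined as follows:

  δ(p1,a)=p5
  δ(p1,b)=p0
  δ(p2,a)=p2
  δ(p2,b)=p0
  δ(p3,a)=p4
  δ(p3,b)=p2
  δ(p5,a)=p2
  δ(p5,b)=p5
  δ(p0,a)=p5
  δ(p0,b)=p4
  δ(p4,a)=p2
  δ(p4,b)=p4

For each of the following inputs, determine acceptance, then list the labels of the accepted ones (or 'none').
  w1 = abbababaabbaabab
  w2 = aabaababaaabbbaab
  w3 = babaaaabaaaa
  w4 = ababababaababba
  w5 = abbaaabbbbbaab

w2, w5

w1: p1 → p5 → p5 → p5 → p2 → p0 → p5 → p5 → p2 → p2 → p0 → p4 → p2 → p2 → p0 → p5 → p5  → end p5, rejected
w2: p1 → p5 → p2 → p0 → p5 → p2 → p0 → p5 → p5 → p2 → p2 → p2 → p0 → p4 → p4 → p2 → p2 → p0  → end p0, accepted
w3: p1 → p0 → p5 → p5 → p2 → p2 → p2 → p2 → p0 → p5 → p2 → p2 → p2  → end p2, rejected
w4: p1 → p5 → p5 → p2 → p0 → p5 → p5 → p2 → p0 → p5 → p2 → p0 → p5 → p5 → p5 → p2  → end p2, rejected
w5: p1 → p5 → p5 → p5 → p2 → p2 → p2 → p0 → p4 → p4 → p4 → p4 → p2 → p2 → p0  → end p0, accepted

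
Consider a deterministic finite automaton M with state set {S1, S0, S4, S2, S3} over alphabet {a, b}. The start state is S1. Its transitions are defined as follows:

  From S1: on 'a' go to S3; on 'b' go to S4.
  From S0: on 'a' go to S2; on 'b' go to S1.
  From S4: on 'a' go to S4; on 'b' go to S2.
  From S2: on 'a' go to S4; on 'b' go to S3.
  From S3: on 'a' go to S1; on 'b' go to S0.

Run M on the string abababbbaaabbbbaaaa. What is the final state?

Trace: S1 -a-> S3 -b-> S0 -a-> S2 -b-> S3 -a-> S1 -b-> S4 -b-> S2 -b-> S3 -a-> S1 -a-> S3 -a-> S1 -b-> S4 -b-> S2 -b-> S3 -b-> S0 -a-> S2 -a-> S4 -a-> S4 -a-> S4

S4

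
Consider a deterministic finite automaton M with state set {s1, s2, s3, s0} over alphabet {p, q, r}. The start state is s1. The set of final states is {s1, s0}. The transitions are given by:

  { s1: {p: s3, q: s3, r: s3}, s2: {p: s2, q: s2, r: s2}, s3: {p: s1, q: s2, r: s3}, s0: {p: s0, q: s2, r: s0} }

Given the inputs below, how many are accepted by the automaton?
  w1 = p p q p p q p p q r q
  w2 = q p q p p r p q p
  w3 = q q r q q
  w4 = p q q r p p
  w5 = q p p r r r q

w1:
  start at s1
  read 'p': s1 → s3
  read 'p': s3 → s1
  read 'q': s1 → s3
  read 'p': s3 → s1
  read 'p': s1 → s3
  read 'q': s3 → s2
  read 'p': s2 → s2
  read 'p': s2 → s2
  read 'q': s2 → s2
  read 'r': s2 → s2
  read 'q': s2 → s2
  end s2, rejected
w2:
  start at s1
  read 'q': s1 → s3
  read 'p': s3 → s1
  read 'q': s1 → s3
  read 'p': s3 → s1
  read 'p': s1 → s3
  read 'r': s3 → s3
  read 'p': s3 → s1
  read 'q': s1 → s3
  read 'p': s3 → s1
  end s1, accepted
w3:
  start at s1
  read 'q': s1 → s3
  read 'q': s3 → s2
  read 'r': s2 → s2
  read 'q': s2 → s2
  read 'q': s2 → s2
  end s2, rejected
w4:
  start at s1
  read 'p': s1 → s3
  read 'q': s3 → s2
  read 'q': s2 → s2
  read 'r': s2 → s2
  read 'p': s2 → s2
  read 'p': s2 → s2
  end s2, rejected
w5:
  start at s1
  read 'q': s1 → s3
  read 'p': s3 → s1
  read 'p': s1 → s3
  read 'r': s3 → s3
  read 'r': s3 → s3
  read 'r': s3 → s3
  read 'q': s3 → s2
  end s2, rejected

1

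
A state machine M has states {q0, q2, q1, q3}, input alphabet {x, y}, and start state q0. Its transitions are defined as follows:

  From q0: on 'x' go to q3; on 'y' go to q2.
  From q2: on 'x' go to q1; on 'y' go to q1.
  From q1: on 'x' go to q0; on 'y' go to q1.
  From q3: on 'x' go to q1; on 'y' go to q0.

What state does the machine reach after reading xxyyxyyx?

q0 → q3 → q1 → q1 → q1 → q0 → q2 → q1 → q0

q0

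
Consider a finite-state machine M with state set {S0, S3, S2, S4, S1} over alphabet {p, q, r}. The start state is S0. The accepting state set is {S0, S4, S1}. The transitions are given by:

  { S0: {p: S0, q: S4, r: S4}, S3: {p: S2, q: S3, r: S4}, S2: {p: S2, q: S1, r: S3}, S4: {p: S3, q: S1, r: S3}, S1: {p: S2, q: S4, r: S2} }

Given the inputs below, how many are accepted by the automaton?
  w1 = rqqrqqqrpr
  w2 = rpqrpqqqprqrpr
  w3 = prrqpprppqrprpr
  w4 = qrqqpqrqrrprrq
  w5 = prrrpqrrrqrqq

w1: S0 → S4 → S1 → S4 → S3 → S3 → S3 → S3 → S4 → S3 → S4  → end S4, accepted
w2: S0 → S4 → S3 → S3 → S4 → S3 → S3 → S3 → S3 → S2 → S3 → S3 → S4 → S3 → S4  → end S4, accepted
w3: S0 → S0 → S4 → S3 → S3 → S2 → S2 → S3 → S2 → S2 → S1 → S2 → S2 → S3 → S2 → S3  → end S3, rejected
w4: S0 → S4 → S3 → S3 → S3 → S2 → S1 → S2 → S1 → S2 → S3 → S2 → S3 → S4 → S1  → end S1, accepted
w5: S0 → S0 → S4 → S3 → S4 → S3 → S3 → S4 → S3 → S4 → S1 → S2 → S1 → S4  → end S4, accepted

4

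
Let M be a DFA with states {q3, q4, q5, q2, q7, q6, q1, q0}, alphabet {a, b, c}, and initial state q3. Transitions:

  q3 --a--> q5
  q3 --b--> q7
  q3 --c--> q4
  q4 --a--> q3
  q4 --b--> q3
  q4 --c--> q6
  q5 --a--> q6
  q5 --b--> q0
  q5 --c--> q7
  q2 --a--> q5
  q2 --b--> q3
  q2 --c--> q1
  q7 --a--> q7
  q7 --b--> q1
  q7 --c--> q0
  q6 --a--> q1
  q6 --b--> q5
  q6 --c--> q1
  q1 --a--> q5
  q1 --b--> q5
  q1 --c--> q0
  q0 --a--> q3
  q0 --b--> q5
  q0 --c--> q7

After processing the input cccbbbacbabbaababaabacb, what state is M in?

q1

Trace: q3 -c-> q4 -c-> q6 -c-> q1 -b-> q5 -b-> q0 -b-> q5 -a-> q6 -c-> q1 -b-> q5 -a-> q6 -b-> q5 -b-> q0 -a-> q3 -a-> q5 -b-> q0 -a-> q3 -b-> q7 -a-> q7 -a-> q7 -b-> q1 -a-> q5 -c-> q7 -b-> q1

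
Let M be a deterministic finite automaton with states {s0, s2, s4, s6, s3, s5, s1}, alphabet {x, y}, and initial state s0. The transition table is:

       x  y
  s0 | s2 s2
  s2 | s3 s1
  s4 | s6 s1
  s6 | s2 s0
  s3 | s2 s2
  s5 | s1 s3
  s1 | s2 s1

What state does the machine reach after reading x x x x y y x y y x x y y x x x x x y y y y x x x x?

s3

Trace: s0 -x-> s2 -x-> s3 -x-> s2 -x-> s3 -y-> s2 -y-> s1 -x-> s2 -y-> s1 -y-> s1 -x-> s2 -x-> s3 -y-> s2 -y-> s1 -x-> s2 -x-> s3 -x-> s2 -x-> s3 -x-> s2 -y-> s1 -y-> s1 -y-> s1 -y-> s1 -x-> s2 -x-> s3 -x-> s2 -x-> s3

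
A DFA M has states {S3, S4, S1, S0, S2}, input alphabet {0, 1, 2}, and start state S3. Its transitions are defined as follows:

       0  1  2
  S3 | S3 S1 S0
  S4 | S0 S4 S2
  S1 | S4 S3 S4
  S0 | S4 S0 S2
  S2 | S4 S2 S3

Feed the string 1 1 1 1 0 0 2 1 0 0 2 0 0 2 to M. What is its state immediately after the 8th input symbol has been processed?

Trace: S3 -1-> S1 -1-> S3 -1-> S1 -1-> S3 -0-> S3 -0-> S3 -2-> S0 -1-> S0
After 8 symbols: S0.

S0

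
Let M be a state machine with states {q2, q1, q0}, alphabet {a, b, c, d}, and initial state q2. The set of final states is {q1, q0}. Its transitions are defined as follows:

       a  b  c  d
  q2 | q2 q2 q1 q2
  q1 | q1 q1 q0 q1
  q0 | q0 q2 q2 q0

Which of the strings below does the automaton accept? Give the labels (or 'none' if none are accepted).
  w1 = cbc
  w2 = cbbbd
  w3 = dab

w1:
  start at q2
  read 'c': q2 → q1
  read 'b': q1 → q1
  read 'c': q1 → q0
  end q0, accepted
w2:
  start at q2
  read 'c': q2 → q1
  read 'b': q1 → q1
  read 'b': q1 → q1
  read 'b': q1 → q1
  read 'd': q1 → q1
  end q1, accepted
w3:
  start at q2
  read 'd': q2 → q2
  read 'a': q2 → q2
  read 'b': q2 → q2
  end q2, rejected

w1, w2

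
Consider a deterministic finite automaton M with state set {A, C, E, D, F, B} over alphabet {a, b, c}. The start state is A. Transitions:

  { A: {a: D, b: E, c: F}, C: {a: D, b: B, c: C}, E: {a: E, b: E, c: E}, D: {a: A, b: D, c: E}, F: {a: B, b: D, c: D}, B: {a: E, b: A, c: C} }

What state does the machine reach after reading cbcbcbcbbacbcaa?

E

A → F → D → E → E → E → E → E → E → E → E → E → E → E → E → E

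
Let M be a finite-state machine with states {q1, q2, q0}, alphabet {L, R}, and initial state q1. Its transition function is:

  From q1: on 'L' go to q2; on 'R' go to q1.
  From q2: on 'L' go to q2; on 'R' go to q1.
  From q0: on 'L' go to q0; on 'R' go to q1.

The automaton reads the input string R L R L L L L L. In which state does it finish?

q1 → q1 → q2 → q1 → q2 → q2 → q2 → q2 → q2

q2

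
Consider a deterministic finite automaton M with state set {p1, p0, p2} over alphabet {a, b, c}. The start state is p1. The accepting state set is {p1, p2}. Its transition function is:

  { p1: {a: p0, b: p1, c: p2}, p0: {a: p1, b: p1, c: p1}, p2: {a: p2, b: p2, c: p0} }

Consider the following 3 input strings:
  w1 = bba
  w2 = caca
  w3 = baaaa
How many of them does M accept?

2

w1: p1 → p1 → p1 → p0  → end p0, rejected
w2: p1 → p2 → p2 → p0 → p1  → end p1, accepted
w3: p1 → p1 → p0 → p1 → p0 → p1  → end p1, accepted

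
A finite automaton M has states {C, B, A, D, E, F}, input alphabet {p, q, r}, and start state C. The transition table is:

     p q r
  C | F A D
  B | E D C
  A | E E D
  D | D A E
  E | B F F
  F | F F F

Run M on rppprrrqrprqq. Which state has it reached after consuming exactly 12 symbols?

Trace: C -r-> D -p-> D -p-> D -p-> D -r-> E -r-> F -r-> F -q-> F -r-> F -p-> F -r-> F -q-> F
After 12 symbols: F.

F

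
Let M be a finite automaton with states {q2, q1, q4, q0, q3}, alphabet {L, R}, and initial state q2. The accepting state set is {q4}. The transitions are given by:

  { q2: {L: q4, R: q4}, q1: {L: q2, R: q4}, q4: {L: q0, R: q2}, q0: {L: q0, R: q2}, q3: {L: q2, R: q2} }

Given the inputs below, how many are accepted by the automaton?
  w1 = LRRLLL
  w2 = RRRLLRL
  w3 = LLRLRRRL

2

w1: Trace: q2 -L-> q4 -R-> q2 -R-> q4 -L-> q0 -L-> q0 -L-> q0  → end q0, rejected
w2: Trace: q2 -R-> q4 -R-> q2 -R-> q4 -L-> q0 -L-> q0 -R-> q2 -L-> q4  → end q4, accepted
w3: Trace: q2 -L-> q4 -L-> q0 -R-> q2 -L-> q4 -R-> q2 -R-> q4 -R-> q2 -L-> q4  → end q4, accepted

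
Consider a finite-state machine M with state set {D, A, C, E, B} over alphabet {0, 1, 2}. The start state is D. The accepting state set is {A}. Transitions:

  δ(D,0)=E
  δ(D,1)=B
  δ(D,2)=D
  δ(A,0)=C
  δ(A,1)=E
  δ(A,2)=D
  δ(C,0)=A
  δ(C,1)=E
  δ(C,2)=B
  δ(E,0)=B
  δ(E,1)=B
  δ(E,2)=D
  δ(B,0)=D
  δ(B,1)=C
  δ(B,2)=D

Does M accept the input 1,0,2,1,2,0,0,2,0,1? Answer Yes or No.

Trace: D -1-> B -0-> D -2-> D -1-> B -2-> D -0-> E -0-> B -2-> D -0-> E -1-> B
End state B is not accepting.

No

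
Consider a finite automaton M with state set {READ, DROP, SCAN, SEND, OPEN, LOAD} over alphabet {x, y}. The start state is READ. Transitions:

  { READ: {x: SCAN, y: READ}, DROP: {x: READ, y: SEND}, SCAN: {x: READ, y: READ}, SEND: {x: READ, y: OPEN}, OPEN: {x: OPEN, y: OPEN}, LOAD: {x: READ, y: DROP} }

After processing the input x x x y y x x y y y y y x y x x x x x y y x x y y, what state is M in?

READ → SCAN → READ → SCAN → READ → READ → SCAN → READ → READ → READ → READ → READ → READ → SCAN → READ → SCAN → READ → SCAN → READ → SCAN → READ → READ → SCAN → READ → READ → READ

READ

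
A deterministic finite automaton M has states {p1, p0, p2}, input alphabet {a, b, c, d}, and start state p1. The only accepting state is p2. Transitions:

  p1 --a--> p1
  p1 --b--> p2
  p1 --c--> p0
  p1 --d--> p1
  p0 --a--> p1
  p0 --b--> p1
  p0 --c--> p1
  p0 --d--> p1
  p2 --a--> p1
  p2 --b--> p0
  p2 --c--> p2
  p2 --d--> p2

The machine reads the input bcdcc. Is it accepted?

Yes

Trace: p1 -b-> p2 -c-> p2 -d-> p2 -c-> p2 -c-> p2
End state p2 is accepting.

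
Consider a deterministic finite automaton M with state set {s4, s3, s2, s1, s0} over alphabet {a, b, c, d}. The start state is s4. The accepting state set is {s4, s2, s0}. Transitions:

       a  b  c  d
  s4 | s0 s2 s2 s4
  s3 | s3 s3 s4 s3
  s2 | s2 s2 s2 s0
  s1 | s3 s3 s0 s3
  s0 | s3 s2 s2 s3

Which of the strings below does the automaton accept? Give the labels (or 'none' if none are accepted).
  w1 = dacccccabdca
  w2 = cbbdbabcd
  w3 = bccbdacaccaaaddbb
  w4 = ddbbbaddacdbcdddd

w1:
  start at s4
  read 'd': s4 → s4
  read 'a': s4 → s0
  read 'c': s0 → s2
  read 'c': s2 → s2
  read 'c': s2 → s2
  read 'c': s2 → s2
  read 'c': s2 → s2
  read 'a': s2 → s2
  read 'b': s2 → s2
  read 'd': s2 → s0
  read 'c': s0 → s2
  read 'a': s2 → s2
  end s2, accepted
w2:
  start at s4
  read 'c': s4 → s2
  read 'b': s2 → s2
  read 'b': s2 → s2
  read 'd': s2 → s0
  read 'b': s0 → s2
  read 'a': s2 → s2
  read 'b': s2 → s2
  read 'c': s2 → s2
  read 'd': s2 → s0
  end s0, accepted
w3:
  start at s4
  read 'b': s4 → s2
  read 'c': s2 → s2
  read 'c': s2 → s2
  read 'b': s2 → s2
  read 'd': s2 → s0
  read 'a': s0 → s3
  read 'c': s3 → s4
  read 'a': s4 → s0
  read 'c': s0 → s2
  read 'c': s2 → s2
  read 'a': s2 → s2
  read 'a': s2 → s2
  read 'a': s2 → s2
  read 'd': s2 → s0
  read 'd': s0 → s3
  read 'b': s3 → s3
  read 'b': s3 → s3
  end s3, rejected
w4:
  start at s4
  read 'd': s4 → s4
  read 'd': s4 → s4
  read 'b': s4 → s2
  read 'b': s2 → s2
  read 'b': s2 → s2
  read 'a': s2 → s2
  read 'd': s2 → s0
  read 'd': s0 → s3
  read 'a': s3 → s3
  read 'c': s3 → s4
  read 'd': s4 → s4
  read 'b': s4 → s2
  read 'c': s2 → s2
  read 'd': s2 → s0
  read 'd': s0 → s3
  read 'd': s3 → s3
  read 'd': s3 → s3
  end s3, rejected

w1, w2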